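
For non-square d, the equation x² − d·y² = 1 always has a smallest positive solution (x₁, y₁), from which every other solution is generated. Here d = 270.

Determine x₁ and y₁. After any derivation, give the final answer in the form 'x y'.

5291 322

√270 → a₀=16, period (2,3,6,3,2,32); ℓ=6 even so k=5
a_0=16:  p_0=16·1+0=16,  q_0=16·0+1=1
a_1=2:  p_1=2·16+1=33,  q_1=2·1+0=2
…
a_4=3:  p_4=3·723+115=2284,  q_4=3·44+7=139
a_5=2:  p_5=2·2284+723=5291,  q_5=2·139+44=322
fundamental: x₁=5291, y₁=322  (since 27994681 − 270·103684 = 1)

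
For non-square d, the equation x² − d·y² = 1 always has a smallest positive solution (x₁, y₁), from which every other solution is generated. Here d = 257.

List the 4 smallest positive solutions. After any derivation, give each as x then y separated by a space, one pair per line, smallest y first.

√257 → a₀=16, period (32); ℓ=1 odd so k=1
step 0: (16, 1)  from 16·(1,0) + (0,1)
step 1: (513, 32)  from 32·(16,1) + (1,0)
→ (513, 32).  Check: 513²=263169, 257·32²=263168, difference 1.
k=2:  x_2 = 513·513+257·32·32 = 526337,  y_2 = 513·32+32·513 = 32832
k=3:  x_3 = 513·526337+257·32·32832 = 540021249,  y_3 = 513·32832+32·526337 = 33685600
k=4:  x_4 = 513·540021249+257·32·33685600 = 554061275137,  y_4 = 513·33685600+32·540021249 = 34561392768

513 32
526337 32832
540021249 33685600
554061275137 34561392768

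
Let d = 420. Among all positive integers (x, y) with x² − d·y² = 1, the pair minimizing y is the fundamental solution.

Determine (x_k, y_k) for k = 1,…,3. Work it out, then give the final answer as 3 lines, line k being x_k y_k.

41 2
3361 164
275561 13446

d=420: √d = [20; 2,40] (ℓ=2, even), read p_1/q_1
a_0=20:  p_0=20·1+0=20,  q_0=20·0+1=1
a_1=2:  p_1=2·20+1=41,  q_1=2·1+0=2
(x₁, y₁) = (41, 2);  41² − 420·2² = 1 ✓
n=2: (41,2)∘(41,2) = (41·41+420·2·2, 41·2+2·41) = (3361,164)
n=3: (3361,164)∘(41,2) = (41·3361+420·2·164, 41·164+2·3361) = (275561,13446)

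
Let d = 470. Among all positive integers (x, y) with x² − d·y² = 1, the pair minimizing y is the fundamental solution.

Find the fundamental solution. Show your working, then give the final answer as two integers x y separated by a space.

d=470: √d = [21; 1,2,8,2,1,42] (ℓ=6, even), read p_5/q_5
step 0: (21, 1)  from 21·(1,0) + (0,1)
…
step 3: (542, 25)  from 8·(65,3) + (22,1)
step 4: (1149, 53)  from 2·(542,25) + (65,3)
step 5: (1691, 78)  from 1·(1149,53) + (542,25)
fundamental: x₁=1691, y₁=78  (since 2859481 − 470·6084 = 1)

1691 78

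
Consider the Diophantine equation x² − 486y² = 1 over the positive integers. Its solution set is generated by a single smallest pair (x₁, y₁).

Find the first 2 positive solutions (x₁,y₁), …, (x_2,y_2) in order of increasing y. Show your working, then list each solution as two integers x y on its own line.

d=486: √d = [22; 22,44] (ℓ=2, even), read p_1/q_1
step 0: (22, 1)  from 22·(1,0) + (0,1)
step 1: (485, 22)  from 22·(22,1) + (1,0)
→ (485, 22).  Check: 485²=235225, 486·22²=235224, difference 1.
(x_2, y_2) = (485·485 + 486·22·22, 485·22 + 22·485) = (470449, 21340)

485 22
470449 21340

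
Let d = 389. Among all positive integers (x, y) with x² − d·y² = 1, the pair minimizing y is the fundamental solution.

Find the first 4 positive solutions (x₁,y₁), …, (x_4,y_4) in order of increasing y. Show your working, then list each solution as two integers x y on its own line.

3287049 166660
21609382256801 1095639172680
142062196675667653449 7202839293837075980
933930803041091759821507201 47352171395934637886793360

[19; 1,2,1,1,1,1,2,1,38] for √389; ℓ=9 ⇒ convergent index 17
step 0: (19, 1)  from 19·(1,0) + (0,1)
…
step 2: (59, 3)  from 2·(20,1) + (19,1)
step 3: (79, 4)  from 1·(59,3) + (20,1)
step 4: (138, 7)  from 1·(79,4) + (59,3)
…
step 6: (355, 18)  from 1·(217,11) + (138,7)
step 7: (927, 47)  from 2·(355,18) + (217,11)
step 8: (1282, 65)  from 1·(927,47) + (355,18)
step 9: (49643, 2517)  from 38·(1282,65) + (927,47)
…
step 11: (151493, 7681)  from 2·(50925,2582) + (49643,2517)
step 12: (202418, 10263)  from 1·(151493,7681) + (50925,2582)
…
step 14: (556329, 28207)  from 1·(353911,17944) + (202418,10263)
step 15: (910240, 46151)  from 1·(556329,28207) + (353911,17944)
step 16: (2376809, 120509)  from 2·(910240,46151) + (556329,28207)
step 17: (3287049, 166660)  from 1·(2376809,120509) + (910240,46151)
(x₁, y₁) = (3287049, 166660);  3287049² − 389·166660² = 1 ✓
(x_2, y_2) = (3287049·3287049 + 389·166660·166660, 3287049·166660 + 166660·3287049) = (21609382256801, 1095639172680)
(x_3, y_3) = (3287049·21609382256801 + 389·166660·1095639172680, 3287049·1095639172680 + 166660·21609382256801) = (142062196675667653449, 7202839293837075980)
(x_4, y_4) = (3287049·142062196675667653449 + 389·166660·7202839293837075980, 3287049·7202839293837075980 + 166660·142062196675667653449) = (933930803041091759821507201, 47352171395934637886793360)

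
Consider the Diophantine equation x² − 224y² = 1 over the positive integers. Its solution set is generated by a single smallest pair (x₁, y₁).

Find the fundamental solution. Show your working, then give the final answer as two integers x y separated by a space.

15 1

[14; 1,28] for √224; ℓ=2 ⇒ convergent index 1
step 0: (14, 1)  from 14·(1,0) + (0,1)
step 1: (15, 1)  from 1·(14,1) + (1,0)
(x₁, y₁) = (15, 1);  15² − 224·1² = 1 ✓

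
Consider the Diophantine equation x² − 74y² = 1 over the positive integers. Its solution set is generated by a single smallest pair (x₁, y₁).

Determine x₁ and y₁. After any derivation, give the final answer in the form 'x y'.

3699 430

[8; 1,1,1,1,16] for √74; ℓ=5 ⇒ convergent index 9
i=0: a=8 ⇒ p=8, q=1
i=1: a=1 ⇒ p=9, q=1
i=2: a=1 ⇒ p=17, q=2
i=3: a=1 ⇒ p=26, q=3
i=4: a=1 ⇒ p=43, q=5
…
i=7: a=1 ⇒ p=1471, q=171
i=8: a=1 ⇒ p=2228, q=259
i=9: a=1 ⇒ p=3699, q=430
(x₁, y₁) = (3699, 430);  3699² − 74·430² = 1 ✓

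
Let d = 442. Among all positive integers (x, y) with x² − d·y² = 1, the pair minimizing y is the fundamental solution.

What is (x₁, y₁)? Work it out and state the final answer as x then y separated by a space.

√442 = [21; 42, …], period ℓ=1 (odd) → k=1
i=0: a=21 ⇒ p=21, q=1
i=1: a=42 ⇒ p=883, q=42
→ (883, 42).  Check: 883²=779689, 442·42²=779688, difference 1.

883 42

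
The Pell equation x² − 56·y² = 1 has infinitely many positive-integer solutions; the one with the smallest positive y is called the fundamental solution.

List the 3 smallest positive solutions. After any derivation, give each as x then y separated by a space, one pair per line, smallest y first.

d=56: √d = [7; 2,14] (ℓ=2, even), read p_1/q_1
step 0: (7, 1)  from 7·(1,0) + (0,1)
step 1: (15, 2)  from 2·(7,1) + (1,0)
fundamental: x₁=15, y₁=2  (since 225 − 56·4 = 1)
k=2:  x_2 = 15·15+56·2·2 = 449,  y_2 = 15·2+2·15 = 60
k=3:  x_3 = 15·449+56·2·60 = 13455,  y_3 = 15·60+2·449 = 1798

15 2
449 60
13455 1798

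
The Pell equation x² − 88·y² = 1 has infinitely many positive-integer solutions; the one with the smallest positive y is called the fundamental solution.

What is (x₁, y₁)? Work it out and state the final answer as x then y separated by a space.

197 21

d=88: √d = [9; 2,1,1,1,2,18] (ℓ=6, even), read p_5/q_5
k=0  a_k=9  p_k/q_k = 9/1
k=1  a_k=2  p_k/q_k = 19/2
k=2  a_k=1  p_k/q_k = 28/3
k=3  a_k=1  p_k/q_k = 47/5
k=4  a_k=1  p_k/q_k = 75/8
k=5  a_k=2  p_k/q_k = 197/21
(x₁, y₁) = (197, 21);  197² − 88·21² = 1 ✓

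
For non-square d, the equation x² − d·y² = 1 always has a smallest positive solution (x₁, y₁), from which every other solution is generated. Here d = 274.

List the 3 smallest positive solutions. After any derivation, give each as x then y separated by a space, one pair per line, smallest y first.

d=274: √d = [16; 1,1,4,4,1,1,32] (ℓ=7, odd), read p_13/q_13
i=0: a=16 ⇒ p=16, q=1
i=1: a=1 ⇒ p=17, q=1
i=2: a=1 ⇒ p=33, q=2
i=3: a=4 ⇒ p=149, q=9
i=4: a=4 ⇒ p=629, q=38
i=5: a=1 ⇒ p=778, q=47
i=6: a=1 ⇒ p=1407, q=85
i=7: a=32 ⇒ p=45802, q=2767
i=8: a=1 ⇒ p=47209, q=2852
i=9: a=1 ⇒ p=93011, q=5619
i=10: a=4 ⇒ p=419253, q=25328
i=11: a=4 ⇒ p=1770023, q=106931
i=12: a=1 ⇒ p=2189276, q=132259
i=13: a=1 ⇒ p=3959299, q=239190
fundamental: x₁=3959299, y₁=239190  (since 15676048571401 − 274·57211856100 = 1)
n=2: (3959299,239190)∘(3959299,239190) = (3959299·3959299+274·239190·239190, 3959299·239190+239190·3959299) = (31352097142801,1894049455620)
n=3: (31352097142801,1894049455620)∘(3959299,239190) = (3959299·31352097142801+274·239190·1894049455620, 3959299·1894049455620+239190·31352097142801) = (248264653730785753699,14998216231173381570)

3959299 239190
31352097142801 1894049455620
248264653730785753699 14998216231173381570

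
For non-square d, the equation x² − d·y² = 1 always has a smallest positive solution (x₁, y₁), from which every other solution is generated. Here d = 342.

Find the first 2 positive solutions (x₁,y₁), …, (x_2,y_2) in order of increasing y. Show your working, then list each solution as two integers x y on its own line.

[18; 2,36] for √342; ℓ=2 ⇒ convergent index 1
a_0=18:  p_0=18·1+0=18,  q_0=18·0+1=1
a_1=2:  p_1=2·18+1=37,  q_1=2·1+0=2
fundamental: x₁=37, y₁=2  (since 1369 − 342·4 = 1)
(37+2√342)^2 = 2737 + 148√342

37 2
2737 148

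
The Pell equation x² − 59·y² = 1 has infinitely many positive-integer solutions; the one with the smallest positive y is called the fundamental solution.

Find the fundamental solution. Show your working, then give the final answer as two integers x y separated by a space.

√59 = [7; 1,2,7,2,1,14, …], period ℓ=6 (even) → k=5
step 0: (7, 1)  from 7·(1,0) + (0,1)
step 1: (8, 1)  from 1·(7,1) + (1,0)
…
step 4: (361, 47)  from 2·(169,22) + (23,3)
step 5: (530, 69)  from 1·(361,47) + (169,22)
fundamental: x₁=530, y₁=69  (since 280900 − 59·4761 = 1)

530 69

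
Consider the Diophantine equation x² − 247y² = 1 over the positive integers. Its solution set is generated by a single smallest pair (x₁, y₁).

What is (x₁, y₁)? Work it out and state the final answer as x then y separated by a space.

85292 5427

d=247: √d = [15; 1,2,1,1,9,1,9,1,1,2,1,30] (ℓ=12, even), read p_11/q_11
k=0  a_k=15  p_k/q_k = 15/1
…
k=2  a_k=2  p_k/q_k = 47/3
…
k=5  a_k=9  p_k/q_k = 1053/67
k=6  a_k=1  p_k/q_k = 1163/74
k=7  a_k=9  p_k/q_k = 11520/733
…
k=10  a_k=2  p_k/q_k = 61089/3887
k=11  a_k=1  p_k/q_k = 85292/5427
fundamental: x₁=85292, y₁=5427  (since 7274725264 − 247·29452329 = 1)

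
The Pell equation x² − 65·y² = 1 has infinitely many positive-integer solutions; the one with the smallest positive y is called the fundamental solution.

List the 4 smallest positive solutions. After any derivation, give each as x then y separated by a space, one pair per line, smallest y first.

√65 = [8; 16, …], period ℓ=1 (odd) → k=1
step 0: (8, 1)  from 8·(1,0) + (0,1)
step 1: (129, 16)  from 16·(8,1) + (1,0)
fundamental: x₁=129, y₁=16  (since 16641 − 65·256 = 1)
n=2: (129,16)∘(129,16) = (129·129+65·16·16, 129·16+16·129) = (33281,4128)
n=3: (33281,4128)∘(129,16) = (129·33281+65·16·4128, 129·4128+16·33281) = (8586369,1065008)
n=4: (8586369,1065008)∘(129,16) = (129·8586369+65·16·1065008, 129·1065008+16·8586369) = (2215249921,274767936)

129 16
33281 4128
8586369 1065008
2215249921 274767936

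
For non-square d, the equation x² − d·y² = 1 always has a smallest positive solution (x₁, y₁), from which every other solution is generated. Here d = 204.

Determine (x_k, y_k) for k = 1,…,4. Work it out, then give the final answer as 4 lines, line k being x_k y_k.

4999 350
49980001 3499300
499700044999 34986001050
4996000999920001 349790034998600

√204 → a₀=14, period (3,1,1,6,1,1,3,28); ℓ=8 even so k=7
step 0: (14, 1)  from 14·(1,0) + (0,1)
step 1: (43, 3)  from 3·(14,1) + (1,0)
step 2: (57, 4)  from 1·(43,3) + (14,1)
step 3: (100, 7)  from 1·(57,4) + (43,3)
…
step 5: (757, 53)  from 1·(657,46) + (100,7)
step 6: (1414, 99)  from 1·(757,53) + (657,46)
step 7: (4999, 350)  from 3·(1414,99) + (757,53)
(x₁, y₁) = (4999, 350);  4999² − 204·350² = 1 ✓
(x_2, y_2) = (4999·4999 + 204·350·350, 4999·350 + 350·4999) = (49980001, 3499300)
(x_3, y_3) = (4999·49980001 + 204·350·3499300, 4999·3499300 + 350·49980001) = (499700044999, 34986001050)
(x_4, y_4) = (4999·499700044999 + 204·350·34986001050, 4999·34986001050 + 350·499700044999) = (4996000999920001, 349790034998600)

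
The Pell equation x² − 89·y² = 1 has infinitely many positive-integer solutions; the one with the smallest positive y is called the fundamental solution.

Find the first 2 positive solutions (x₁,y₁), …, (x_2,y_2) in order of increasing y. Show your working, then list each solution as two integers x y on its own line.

500001 53000
500002000001 53000106000

√89 = [9; 2,3,3,2,18, …], period ℓ=5 (odd) → k=9
a_0=9:  p_0=9·1+0=9,  q_0=9·0+1=1
a_1=2:  p_1=2·9+1=19,  q_1=2·1+0=2
a_2=3:  p_2=3·19+9=66,  q_2=3·2+1=7
a_3=3:  p_3=3·66+19=217,  q_3=3·7+2=23
…
a_5=18:  p_5=18·500+217=9217,  q_5=18·53+23=977
a_6=2:  p_6=2·9217+500=18934,  q_6=2·977+53=2007
a_7=3:  p_7=3·18934+9217=66019,  q_7=3·2007+977=6998
a_8=3:  p_8=3·66019+18934=216991,  q_8=3·6998+2007=23001
a_9=2:  p_9=2·216991+66019=500001,  q_9=2·23001+6998=53000
fundamental: x₁=500001, y₁=53000  (since 250001000001 − 89·2809000000 = 1)
n=2: (500001,53000)∘(500001,53000) = (500001·500001+89·53000·53000, 500001·53000+53000·500001) = (500002000001,53000106000)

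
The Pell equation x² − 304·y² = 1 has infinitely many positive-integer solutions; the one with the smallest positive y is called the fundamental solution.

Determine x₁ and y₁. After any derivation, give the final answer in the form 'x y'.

57799 3315

[17; 2,3,2,1,1,1,1,1,2,3,2,34] for √304; ℓ=12 ⇒ convergent index 11
i=0: a=17 ⇒ p=17, q=1
i=1: a=2 ⇒ p=35, q=2
i=2: a=3 ⇒ p=122, q=7
i=3: a=2 ⇒ p=279, q=16
…
i=7: a=1 ⇒ p=1761, q=101
i=8: a=1 ⇒ p=2842, q=163
i=9: a=2 ⇒ p=7445, q=427
i=10: a=3 ⇒ p=25177, q=1444
i=11: a=2 ⇒ p=57799, q=3315
(x₁, y₁) = (57799, 3315);  57799² − 304·3315² = 1 ✓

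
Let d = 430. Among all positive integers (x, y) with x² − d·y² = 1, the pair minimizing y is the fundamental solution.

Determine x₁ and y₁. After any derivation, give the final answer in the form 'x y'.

2862251 138030

√430 = [20; 1,2,1,3,1,…,2,1,40, …], period ℓ=14 (even) → k=13
step 0: (20, 1)  from 20·(1,0) + (0,1)
…
step 2: (62, 3)  from 2·(21,1) + (20,1)
step 3: (83, 4)  from 1·(62,3) + (21,1)
step 4: (311, 15)  from 3·(83,4) + (62,3)
…
step 8: (133439, 6435)  from 6·(21794,1051) + (2675,129)
step 9: (155233, 7486)  from 1·(133439,6435) + (21794,1051)
…
step 11: (754371, 36379)  from 1·(599138,28893) + (155233,7486)
step 12: (2107880, 101651)  from 2·(754371,36379) + (599138,28893)
step 13: (2862251, 138030)  from 1·(2107880,101651) + (754371,36379)
→ (2862251, 138030).  Check: 2862251²=8192480787001, 430·138030²=8192480787000, difference 1.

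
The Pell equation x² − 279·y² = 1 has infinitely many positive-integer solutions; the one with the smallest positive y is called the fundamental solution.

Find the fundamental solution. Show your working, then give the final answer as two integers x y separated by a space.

[16; 1,2,2,1,2,2,1,32] for √279; ℓ=8 ⇒ convergent index 7
k=0  a_k=16  p_k/q_k = 16/1
k=1  a_k=1  p_k/q_k = 17/1
…
k=4  a_k=1  p_k/q_k = 167/10
k=5  a_k=2  p_k/q_k = 451/27
k=6  a_k=2  p_k/q_k = 1069/64
k=7  a_k=1  p_k/q_k = 1520/91
(x₁, y₁) = (1520, 91);  1520² − 279·91² = 1 ✓

1520 91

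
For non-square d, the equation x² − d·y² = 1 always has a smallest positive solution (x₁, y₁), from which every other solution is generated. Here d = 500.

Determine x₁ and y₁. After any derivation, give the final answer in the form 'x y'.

d=500: √d = [22; 2,1,3,2,1,…,1,2,44] (ℓ=14, even), read p_13/q_13
k=0  a_k=22  p_k/q_k = 22/1
k=1  a_k=2  p_k/q_k = 45/2
…
k=3  a_k=3  p_k/q_k = 246/11
…
k=6  a_k=1  p_k/q_k = 1364/61
k=7  a_k=10  p_k/q_k = 14445/646
k=8  a_k=1  p_k/q_k = 15809/707
…
k=10  a_k=2  p_k/q_k = 76317/3413
k=11  a_k=3  p_k/q_k = 259205/11592
k=12  a_k=1  p_k/q_k = 335522/15005
k=13  a_k=2  p_k/q_k = 930249/41602
→ (930249, 41602).  Check: 930249²=865363202001, 500·41602²=865363202000, difference 1.

930249 41602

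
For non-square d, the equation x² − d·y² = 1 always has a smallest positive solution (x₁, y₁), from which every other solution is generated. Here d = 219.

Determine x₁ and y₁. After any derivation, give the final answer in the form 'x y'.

[14; 1,3,1,28] for √219; ℓ=4 ⇒ convergent index 3
a_0=14:  p_0=14·1+0=14,  q_0=14·0+1=1
a_1=1:  p_1=1·14+1=15,  q_1=1·1+0=1
a_2=3:  p_2=3·15+14=59,  q_2=3·1+1=4
a_3=1:  p_3=1·59+15=74,  q_3=1·4+1=5
→ (74, 5).  Check: 74²=5476, 219·5²=5475, difference 1.

74 5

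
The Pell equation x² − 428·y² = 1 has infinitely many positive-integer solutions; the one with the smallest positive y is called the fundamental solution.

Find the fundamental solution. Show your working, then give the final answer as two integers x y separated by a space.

√428 → a₀=20, period (1,2,4,1,5,10,5,1,4,2,1,40); ℓ=12 even so k=11
a_0=20:  p_0=20·1+0=20,  q_0=20·0+1=1
a_1=1:  p_1=1·20+1=21,  q_1=1·1+0=1
…
a_4=1:  p_4=1·269+62=331,  q_4=1·13+3=16
a_5=5:  p_5=5·331+269=1924,  q_5=5·16+13=93
a_6=10:  p_6=10·1924+331=19571,  q_6=10·93+16=946
…
a_10=2:  p_10=2·577179+119350=1273708,  q_10=2·27899+5769=61567
a_11=1:  p_11=1·1273708+577179=1850887,  q_11=1·61567+27899=89466
→ (1850887, 89466).  Check: 1850887²=3425782686769, 428·89466²=3425782686768, difference 1.

1850887 89466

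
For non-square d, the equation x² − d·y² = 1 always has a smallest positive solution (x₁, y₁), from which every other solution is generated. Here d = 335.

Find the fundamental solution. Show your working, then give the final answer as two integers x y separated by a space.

d=335: √d = [18; 3,3,3,36] (ℓ=4, even), read p_3/q_3
k=0  a_k=18  p_k/q_k = 18/1
k=1  a_k=3  p_k/q_k = 55/3
k=2  a_k=3  p_k/q_k = 183/10
k=3  a_k=3  p_k/q_k = 604/33
(x₁, y₁) = (604, 33);  604² − 335·33² = 1 ✓

604 33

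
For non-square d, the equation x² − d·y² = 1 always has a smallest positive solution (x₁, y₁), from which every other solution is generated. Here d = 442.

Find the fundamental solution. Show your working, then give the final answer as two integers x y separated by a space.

[21; 42] for √442; ℓ=1 ⇒ convergent index 1
i=0: a=21 ⇒ p=21, q=1
i=1: a=42 ⇒ p=883, q=42
→ (883, 42).  Check: 883²=779689, 442·42²=779688, difference 1.

883 42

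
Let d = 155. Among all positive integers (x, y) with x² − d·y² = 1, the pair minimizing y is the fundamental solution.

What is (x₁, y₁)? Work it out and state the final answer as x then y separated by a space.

d=155: √d = [12; 2,4,2,24] (ℓ=4, even), read p_3/q_3
a_0=12:  p_0=12·1+0=12,  q_0=12·0+1=1
…
a_2=4:  p_2=4·25+12=112,  q_2=4·2+1=9
a_3=2:  p_3=2·112+25=249,  q_3=2·9+2=20
(x₁, y₁) = (249, 20);  249² − 155·20² = 1 ✓

249 20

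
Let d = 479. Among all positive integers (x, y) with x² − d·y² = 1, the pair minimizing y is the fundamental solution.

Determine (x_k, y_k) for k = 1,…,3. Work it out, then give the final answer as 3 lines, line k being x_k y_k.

2989440 136591
17873503027199 816661198080
106863529779256567680 4882719303976413809

√479 = [21; 1,7,1,3,2,21,2,3,1,7,1,42, …], period ℓ=12 (even) → k=11
i=0: a=21 ⇒ p=21, q=1
i=1: a=1 ⇒ p=22, q=1
…
i=3: a=1 ⇒ p=197, q=9
i=4: a=3 ⇒ p=766, q=35
i=5: a=2 ⇒ p=1729, q=79
i=6: a=21 ⇒ p=37075, q=1694
…
i=9: a=1 ⇒ p=340591, q=15562
i=10: a=7 ⇒ p=2648849, q=121029
i=11: a=1 ⇒ p=2989440, q=136591
fundamental: x₁=2989440, y₁=136591  (since 8936751513600 − 479·18657101281 = 1)
(2989440+136591√479)^2 = 17873503027199 + 816661198080√479
(2989440+136591√479)^3 = 106863529779256567680 + 4882719303976413809√479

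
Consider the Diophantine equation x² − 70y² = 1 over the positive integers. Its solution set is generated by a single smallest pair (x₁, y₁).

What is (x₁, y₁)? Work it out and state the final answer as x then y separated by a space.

251 30

[8; 2,1,2,1,2,16] for √70; ℓ=6 ⇒ convergent index 5
k=0  a_k=8  p_k/q_k = 8/1
k=1  a_k=2  p_k/q_k = 17/2
k=2  a_k=1  p_k/q_k = 25/3
k=3  a_k=2  p_k/q_k = 67/8
k=4  a_k=1  p_k/q_k = 92/11
k=5  a_k=2  p_k/q_k = 251/30
fundamental: x₁=251, y₁=30  (since 63001 − 70·900 = 1)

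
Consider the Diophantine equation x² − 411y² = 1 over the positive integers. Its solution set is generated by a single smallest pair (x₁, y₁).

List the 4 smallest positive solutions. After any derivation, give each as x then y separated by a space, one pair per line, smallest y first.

49730 2453
4946145799 243975380
491943661118810 24265791292347
48928716529930696801 2413475601692857240

√411 → a₀=20, period (3,1,1,1,19,1,1,1,3,40); ℓ=10 even so k=9
i=0: a=20 ⇒ p=20, q=1
i=1: a=3 ⇒ p=61, q=3
i=2: a=1 ⇒ p=81, q=4
i=3: a=1 ⇒ p=142, q=7
i=4: a=1 ⇒ p=223, q=11
i=5: a=19 ⇒ p=4379, q=216
i=6: a=1 ⇒ p=4602, q=227
i=7: a=1 ⇒ p=8981, q=443
i=8: a=1 ⇒ p=13583, q=670
i=9: a=3 ⇒ p=49730, q=2453
→ (49730, 2453).  Check: 49730²=2473072900, 411·2453²=2473072899, difference 1.
n=2: (49730,2453)∘(49730,2453) = (49730·49730+411·2453·2453, 49730·2453+2453·49730) = (4946145799,243975380)
n=3: (4946145799,243975380)∘(49730,2453) = (49730·4946145799+411·2453·243975380, 49730·243975380+2453·4946145799) = (491943661118810,24265791292347)
n=4: (491943661118810,24265791292347)∘(49730,2453) = (49730·491943661118810+411·2453·24265791292347, 49730·24265791292347+2453·491943661118810) = (48928716529930696801,2413475601692857240)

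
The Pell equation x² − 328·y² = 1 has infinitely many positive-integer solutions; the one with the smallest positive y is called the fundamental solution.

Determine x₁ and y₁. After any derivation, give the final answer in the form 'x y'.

[18; 9,36] for √328; ℓ=2 ⇒ convergent index 1
step 0: (18, 1)  from 18·(1,0) + (0,1)
step 1: (163, 9)  from 9·(18,1) + (1,0)
(x₁, y₁) = (163, 9);  163² − 328·9² = 1 ✓

163 9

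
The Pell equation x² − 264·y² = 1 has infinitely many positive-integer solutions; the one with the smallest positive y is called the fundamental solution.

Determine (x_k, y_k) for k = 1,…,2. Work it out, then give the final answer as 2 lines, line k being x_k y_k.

√264 → a₀=16, period (4,32); ℓ=2 even so k=1
step 0: (16, 1)  from 16·(1,0) + (0,1)
step 1: (65, 4)  from 4·(16,1) + (1,0)
(x₁, y₁) = (65, 4);  65² − 264·4² = 1 ✓
(x_2, y_2) = (65·65 + 264·4·4, 65·4 + 4·65) = (8449, 520)

65 4
8449 520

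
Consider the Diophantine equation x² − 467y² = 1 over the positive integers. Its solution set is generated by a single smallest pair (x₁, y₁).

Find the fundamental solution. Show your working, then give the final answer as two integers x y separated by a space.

1625626 75225

[21; 1,1,1,1,3,…,1,1,42] for √467; ℓ=14 ⇒ convergent index 13
step 0: (21, 1)  from 21·(1,0) + (0,1)
…
step 3: (65, 3)  from 1·(43,2) + (22,1)
…
step 5: (389, 18)  from 3·(108,5) + (65,3)
…
step 7: (27164, 1257)  from 21·(1275,59) + (389,18)
…
step 12: (991929, 45901)  from 1·(633697,29324) + (358232,16577)
step 13: (1625626, 75225)  from 1·(991929,45901) + (633697,29324)
(x₁, y₁) = (1625626, 75225);  1625626² − 467·75225² = 1 ✓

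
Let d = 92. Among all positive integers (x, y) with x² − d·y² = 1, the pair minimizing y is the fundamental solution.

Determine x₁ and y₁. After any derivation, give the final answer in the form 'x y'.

d=92: √d = [9; 1,1,2,4,2,1,1,18] (ℓ=8, even), read p_7/q_7
step 0: (9, 1)  from 9·(1,0) + (0,1)
step 1: (10, 1)  from 1·(9,1) + (1,0)
…
step 5: (470, 49)  from 2·(211,22) + (48,5)
step 6: (681, 71)  from 1·(470,49) + (211,22)
step 7: (1151, 120)  from 1·(681,71) + (470,49)
fundamental: x₁=1151, y₁=120  (since 1324801 − 92·14400 = 1)

1151 120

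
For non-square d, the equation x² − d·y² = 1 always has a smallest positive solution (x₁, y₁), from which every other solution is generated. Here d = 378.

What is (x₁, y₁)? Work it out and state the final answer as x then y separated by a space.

8749 450

[19; 2,3,1,4,1,3,2,38] for √378; ℓ=8 ⇒ convergent index 7
i=0: a=19 ⇒ p=19, q=1
…
i=4: a=4 ⇒ p=836, q=43
i=5: a=1 ⇒ p=1011, q=52
i=6: a=3 ⇒ p=3869, q=199
i=7: a=2 ⇒ p=8749, q=450
→ (8749, 450).  Check: 8749²=76545001, 378·450²=76545000, difference 1.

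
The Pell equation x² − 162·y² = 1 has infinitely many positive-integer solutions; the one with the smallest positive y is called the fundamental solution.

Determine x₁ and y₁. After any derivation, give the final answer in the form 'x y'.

√162 = [12; 1,2,1,2,12,2,1,2,1,24, …], period ℓ=10 (even) → k=9
a_0=12:  p_0=12·1+0=12,  q_0=12·0+1=1
a_1=1:  p_1=1·12+1=13,  q_1=1·1+0=1
…
a_3=1:  p_3=1·38+13=51,  q_3=1·3+1=4
a_4=2:  p_4=2·51+38=140,  q_4=2·4+3=11
a_5=12:  p_5=12·140+51=1731,  q_5=12·11+4=136
…
a_8=2:  p_8=2·5333+3602=14268,  q_8=2·419+283=1121
a_9=1:  p_9=1·14268+5333=19601,  q_9=1·1121+419=1540
(x₁, y₁) = (19601, 1540);  19601² − 162·1540² = 1 ✓

19601 1540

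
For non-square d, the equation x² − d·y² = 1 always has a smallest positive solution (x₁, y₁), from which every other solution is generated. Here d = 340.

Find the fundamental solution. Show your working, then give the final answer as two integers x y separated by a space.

285769 15498

d=340: √d = [18; 2,3,1,1,1,…,3,2,36] (ℓ=14, even), read p_13/q_13
i=0: a=18 ⇒ p=18, q=1
…
i=2: a=3 ⇒ p=129, q=7
…
i=4: a=1 ⇒ p=295, q=16
i=5: a=1 ⇒ p=461, q=25
i=6: a=1 ⇒ p=756, q=41
i=7: a=8 ⇒ p=6509, q=353
i=8: a=1 ⇒ p=7265, q=394
i=9: a=1 ⇒ p=13774, q=747
i=10: a=1 ⇒ p=21039, q=1141
i=11: a=1 ⇒ p=34813, q=1888
i=12: a=3 ⇒ p=125478, q=6805
i=13: a=2 ⇒ p=285769, q=15498
(x₁, y₁) = (285769, 15498);  285769² − 340·15498² = 1 ✓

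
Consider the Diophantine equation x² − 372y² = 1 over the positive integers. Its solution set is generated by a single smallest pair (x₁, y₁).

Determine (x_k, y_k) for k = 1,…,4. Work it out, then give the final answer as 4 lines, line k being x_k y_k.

√372 = [19; 3,2,12,2,3,38, …], period ℓ=6 (even) → k=5
a_0=19:  p_0=19·1+0=19,  q_0=19·0+1=1
…
a_2=2:  p_2=2·58+19=135,  q_2=2·3+1=7
…
a_4=2:  p_4=2·1678+135=3491,  q_4=2·87+7=181
a_5=3:  p_5=3·3491+1678=12151,  q_5=3·181+87=630
(x₁, y₁) = (12151, 630);  12151² − 372·630² = 1 ✓
k=2:  x_2 = 12151·12151+372·630·630 = 295293601,  y_2 = 12151·630+630·12151 = 15310260
k=3:  x_3 = 12151·295293601+372·630·15310260 = 7176225079351,  y_3 = 12151·15310260+630·295293601 = 372069937890
k=4:  x_4 = 12151·7176225079351+372·630·372069937890 = 174396621583094401,  y_4 = 12151·372069937890+630·7176225079351 = 9042043615292520

12151 630
295293601 15310260
7176225079351 372069937890
174396621583094401 9042043615292520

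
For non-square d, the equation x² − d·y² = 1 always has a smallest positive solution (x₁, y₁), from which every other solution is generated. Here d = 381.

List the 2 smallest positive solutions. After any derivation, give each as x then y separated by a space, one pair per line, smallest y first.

1015 52
2060449 105560

[19; 1,1,12,1,1,38] for √381; ℓ=6 ⇒ convergent index 5
step 0: (19, 1)  from 19·(1,0) + (0,1)
step 1: (20, 1)  from 1·(19,1) + (1,0)
…
step 4: (527, 27)  from 1·(488,25) + (39,2)
step 5: (1015, 52)  from 1·(527,27) + (488,25)
(x₁, y₁) = (1015, 52);  1015² − 381·52² = 1 ✓
n=2: (1015,52)∘(1015,52) = (1015·1015+381·52·52, 1015·52+52·1015) = (2060449,105560)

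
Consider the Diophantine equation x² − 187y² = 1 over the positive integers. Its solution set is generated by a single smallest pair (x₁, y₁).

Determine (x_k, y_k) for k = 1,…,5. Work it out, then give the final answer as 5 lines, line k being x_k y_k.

√187 → a₀=13, period (1,2,13,2,1,26); ℓ=6 even so k=5
k=0  a_k=13  p_k/q_k = 13/1
…
k=4  a_k=2  p_k/q_k = 1135/83
k=5  a_k=1  p_k/q_k = 1682/123
(x₁, y₁) = (1682, 123);  1682² − 187·123² = 1 ✓
n=2: (1682,123)∘(1682,123) = (1682·1682+187·123·123, 1682·123+123·1682) = (5658247,413772)
n=3: (5658247,413772)∘(1682,123) = (1682·5658247+187·123·413772, 1682·413772+123·5658247) = (19034341226,1391928885)
n=4: (19034341226,1391928885)∘(1682,123) = (1682·19034341226+187·123·1391928885, 1682·1391928885+123·19034341226) = (64031518226017,4682448355368)
n=5: (64031518226017,4682448355368)∘(1682,123) = (1682·64031518226017+187·123·4682448355368, 1682·4682448355368+123·64031518226017) = (215402008277979962,15751754875529067)

1682 123
5658247 413772
19034341226 1391928885
64031518226017 4682448355368
215402008277979962 15751754875529067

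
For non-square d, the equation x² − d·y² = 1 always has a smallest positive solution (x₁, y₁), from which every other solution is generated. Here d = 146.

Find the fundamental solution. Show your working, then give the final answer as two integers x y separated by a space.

145 12

√146 = [12; 12,24, …], period ℓ=2 (even) → k=1
i=0: a=12 ⇒ p=12, q=1
i=1: a=12 ⇒ p=145, q=12
→ (145, 12).  Check: 145²=21025, 146·12²=21024, difference 1.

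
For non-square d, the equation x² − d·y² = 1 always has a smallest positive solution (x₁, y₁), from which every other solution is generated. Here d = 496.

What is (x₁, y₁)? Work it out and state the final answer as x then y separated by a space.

4620799 207480

d=496: √d = [22; 3,1,2,4,1,…,1,3,44] (ℓ=16, even), read p_15/q_15
step 0: (22, 1)  from 22·(1,0) + (0,1)
…
step 2: (89, 4)  from 1·(67,3) + (22,1)
step 3: (245, 11)  from 2·(89,4) + (67,3)
step 4: (1069, 48)  from 4·(245,11) + (89,4)
step 5: (1314, 59)  from 1·(1069,48) + (245,11)
…
step 7: (6080, 273)  from 2·(2383,107) + (1314,59)
…
step 9: (35166, 1579)  from 2·(14543,653) + (6080,273)
step 10: (49709, 2232)  from 1·(35166,1579) + (14543,653)
step 11: (84875, 3811)  from 1·(49709,2232) + (35166,1579)
step 12: (389209, 17476)  from 4·(84875,3811) + (49709,2232)
…
step 14: (1252502, 56239)  from 1·(863293,38763) + (389209,17476)
step 15: (4620799, 207480)  from 3·(1252502,56239) + (863293,38763)
→ (4620799, 207480).  Check: 4620799²=21351783398401, 496·207480²=21351783398400, difference 1.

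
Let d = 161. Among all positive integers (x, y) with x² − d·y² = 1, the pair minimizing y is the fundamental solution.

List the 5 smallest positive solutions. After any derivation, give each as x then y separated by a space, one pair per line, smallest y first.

√161 = [12; 1,2,4,1,2,1,4,2,1,24, …], period ℓ=10 (even) → k=9
i=0: a=12 ⇒ p=12, q=1
i=1: a=1 ⇒ p=13, q=1
i=2: a=2 ⇒ p=38, q=3
…
i=4: a=1 ⇒ p=203, q=16
…
i=6: a=1 ⇒ p=774, q=61
…
i=8: a=2 ⇒ p=8108, q=639
i=9: a=1 ⇒ p=11775, q=928
→ (11775, 928).  Check: 11775²=138650625, 161·928²=138650624, difference 1.
k=2:  x_2 = 11775·11775+161·928·928 = 277301249,  y_2 = 11775·928+928·11775 = 21854400
k=3:  x_3 = 11775·277301249+161·928·21854400 = 6530444402175,  y_3 = 11775·21854400+928·277301249 = 514671119072
k=4:  x_4 = 11775·6530444402175+161·928·514671119072 = 153791965393920001,  y_4 = 11775·514671119072+928·6530444402175 = 12120504832291200
k=5:  x_5 = 11775·153791965393920001+161·928·12120504832291200 = 3621800778496371621375,  y_5 = 11775·12120504832291200+928·153791965393920001 = 285437888285786640928

11775 928
277301249 21854400
6530444402175 514671119072
153791965393920001 12120504832291200
3621800778496371621375 285437888285786640928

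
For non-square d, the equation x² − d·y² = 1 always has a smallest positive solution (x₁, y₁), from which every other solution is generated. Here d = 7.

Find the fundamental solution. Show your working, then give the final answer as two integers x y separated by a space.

√7 → a₀=2, period (1,1,1,4); ℓ=4 even so k=3
i=0: a=2 ⇒ p=2, q=1
i=1: a=1 ⇒ p=3, q=1
i=2: a=1 ⇒ p=5, q=2
i=3: a=1 ⇒ p=8, q=3
fundamental: x₁=8, y₁=3  (since 64 − 7·9 = 1)

8 3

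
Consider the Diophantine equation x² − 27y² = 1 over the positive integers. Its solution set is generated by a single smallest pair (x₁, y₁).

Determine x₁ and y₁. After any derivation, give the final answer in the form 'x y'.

√27 = [5; 5,10, …], period ℓ=2 (even) → k=1
a_0=5:  p_0=5·1+0=5,  q_0=5·0+1=1
a_1=5:  p_1=5·5+1=26,  q_1=5·1+0=5
fundamental: x₁=26, y₁=5  (since 676 − 27·25 = 1)

26 5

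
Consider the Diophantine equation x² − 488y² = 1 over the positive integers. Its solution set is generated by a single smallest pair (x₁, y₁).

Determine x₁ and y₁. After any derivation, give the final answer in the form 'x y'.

243 11

√488 = [22; 11,44, …], period ℓ=2 (even) → k=1
step 0: (22, 1)  from 22·(1,0) + (0,1)
step 1: (243, 11)  from 11·(22,1) + (1,0)
(x₁, y₁) = (243, 11);  243² − 488·11² = 1 ✓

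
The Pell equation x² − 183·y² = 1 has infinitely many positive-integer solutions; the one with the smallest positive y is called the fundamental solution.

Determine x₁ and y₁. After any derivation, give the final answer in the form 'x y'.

d=183: √d = [13; 1,1,8,1,1,26] (ℓ=6, even), read p_5/q_5
a_0=13:  p_0=13·1+0=13,  q_0=13·0+1=1
a_1=1:  p_1=1·13+1=14,  q_1=1·1+0=1
a_2=1:  p_2=1·14+13=27,  q_2=1·1+1=2
…
a_4=1:  p_4=1·230+27=257,  q_4=1·17+2=19
a_5=1:  p_5=1·257+230=487,  q_5=1·19+17=36
→ (487, 36).  Check: 487²=237169, 183·36²=237168, difference 1.

487 36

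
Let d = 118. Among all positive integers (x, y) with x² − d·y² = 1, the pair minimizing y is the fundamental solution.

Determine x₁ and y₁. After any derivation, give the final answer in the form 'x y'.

d=118: √d = [10; 1,6,3,2,10,2,3,6,1,20] (ℓ=10, even), read p_9/q_9
k=0  a_k=10  p_k/q_k = 10/1
…
k=2  a_k=6  p_k/q_k = 76/7
…
k=7  a_k=3  p_k/q_k = 42115/3877
k=8  a_k=6  p_k/q_k = 264802/24377
k=9  a_k=1  p_k/q_k = 306917/28254
→ (306917, 28254).  Check: 306917²=94198044889, 118·28254²=94198044888, difference 1.

306917 28254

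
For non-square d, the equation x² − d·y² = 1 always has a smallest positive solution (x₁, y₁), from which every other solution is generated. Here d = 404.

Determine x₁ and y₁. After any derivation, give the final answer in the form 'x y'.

√404 → a₀=20, period (10,40); ℓ=2 even so k=1
i=0: a=20 ⇒ p=20, q=1
i=1: a=10 ⇒ p=201, q=10
(x₁, y₁) = (201, 10);  201² − 404·10² = 1 ✓

201 10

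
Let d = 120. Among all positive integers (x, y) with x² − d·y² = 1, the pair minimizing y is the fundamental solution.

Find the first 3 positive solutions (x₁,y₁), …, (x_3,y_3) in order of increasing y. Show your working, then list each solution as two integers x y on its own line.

√120 = [10; 1,20, …], period ℓ=2 (even) → k=1
k=0  a_k=10  p_k/q_k = 10/1
k=1  a_k=1  p_k/q_k = 11/1
(x₁, y₁) = (11, 1);  11² − 120·1² = 1 ✓
(x_2, y_2) = (11·11 + 120·1·1, 11·1 + 1·11) = (241, 22)
(x_3, y_3) = (11·241 + 120·1·22, 11·22 + 1·241) = (5291, 483)

11 1
241 22
5291 483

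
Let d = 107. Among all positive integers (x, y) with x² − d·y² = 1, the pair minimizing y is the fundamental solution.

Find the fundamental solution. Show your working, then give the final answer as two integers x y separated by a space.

962 93

√107 → a₀=10, period (2,1,9,1,2,20); ℓ=6 even so k=5
a_0=10:  p_0=10·1+0=10,  q_0=10·0+1=1
…
a_2=1:  p_2=1·21+10=31,  q_2=1·2+1=3
…
a_4=1:  p_4=1·300+31=331,  q_4=1·29+3=32
a_5=2:  p_5=2·331+300=962,  q_5=2·32+29=93
fundamental: x₁=962, y₁=93  (since 925444 − 107·8649 = 1)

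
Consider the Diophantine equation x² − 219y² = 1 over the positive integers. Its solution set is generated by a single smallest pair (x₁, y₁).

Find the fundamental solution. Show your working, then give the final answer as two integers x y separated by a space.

d=219: √d = [14; 1,3,1,28] (ℓ=4, even), read p_3/q_3
step 0: (14, 1)  from 14·(1,0) + (0,1)
…
step 2: (59, 4)  from 3·(15,1) + (14,1)
step 3: (74, 5)  from 1·(59,4) + (15,1)
(x₁, y₁) = (74, 5);  74² − 219·5² = 1 ✓

74 5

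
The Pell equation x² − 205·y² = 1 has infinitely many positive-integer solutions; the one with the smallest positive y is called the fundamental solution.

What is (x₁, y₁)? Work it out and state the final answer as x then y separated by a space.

39689 2772

[14; 3,6,1,4,1,6,3,28] for √205; ℓ=8 ⇒ convergent index 7
i=0: a=14 ⇒ p=14, q=1
i=1: a=3 ⇒ p=43, q=3
…
i=3: a=1 ⇒ p=315, q=22
…
i=5: a=1 ⇒ p=1847, q=129
i=6: a=6 ⇒ p=12614, q=881
i=7: a=3 ⇒ p=39689, q=2772
(x₁, y₁) = (39689, 2772);  39689² − 205·2772² = 1 ✓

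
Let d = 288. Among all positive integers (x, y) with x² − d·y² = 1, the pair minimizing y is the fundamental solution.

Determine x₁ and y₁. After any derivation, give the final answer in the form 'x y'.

17 1

√288 → a₀=16, period (1,32); ℓ=2 even so k=1
a_0=16:  p_0=16·1+0=16,  q_0=16·0+1=1
a_1=1:  p_1=1·16+1=17,  q_1=1·1+0=1
(x₁, y₁) = (17, 1);  17² − 288·1² = 1 ✓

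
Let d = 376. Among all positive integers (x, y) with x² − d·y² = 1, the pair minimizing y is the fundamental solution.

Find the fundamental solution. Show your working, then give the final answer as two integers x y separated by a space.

d=376: √d = [19; 2,1,1,3,1,…,1,2,38] (ℓ=16, even), read p_15/q_15
i=0: a=19 ⇒ p=19, q=1
…
i=3: a=1 ⇒ p=97, q=5
i=4: a=3 ⇒ p=349, q=18
i=5: a=1 ⇒ p=446, q=23
i=6: a=2 ⇒ p=1241, q=64
i=7: a=2 ⇒ p=2928, q=151
i=8: a=4 ⇒ p=12953, q=668
i=9: a=2 ⇒ p=28834, q=1487
…
i=11: a=1 ⇒ p=99455, q=5129
i=12: a=3 ⇒ p=368986, q=19029
i=13: a=1 ⇒ p=468441, q=24158
i=14: a=1 ⇒ p=837427, q=43187
i=15: a=2 ⇒ p=2143295, q=110532
fundamental: x₁=2143295, y₁=110532  (since 4593713457025 − 376·12217323024 = 1)

2143295 110532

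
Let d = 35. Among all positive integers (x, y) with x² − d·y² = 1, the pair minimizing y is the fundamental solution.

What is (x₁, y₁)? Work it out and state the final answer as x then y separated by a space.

√35 → a₀=5, period (1,10); ℓ=2 even so k=1
a_0=5:  p_0=5·1+0=5,  q_0=5·0+1=1
a_1=1:  p_1=1·5+1=6,  q_1=1·1+0=1
(x₁, y₁) = (6, 1);  6² − 35·1² = 1 ✓

6 1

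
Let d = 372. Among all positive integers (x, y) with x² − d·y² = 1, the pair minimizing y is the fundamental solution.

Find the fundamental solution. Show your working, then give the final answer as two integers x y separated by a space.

d=372: √d = [19; 3,2,12,2,3,38] (ℓ=6, even), read p_5/q_5
a_0=19:  p_0=19·1+0=19,  q_0=19·0+1=1
…
a_4=2:  p_4=2·1678+135=3491,  q_4=2·87+7=181
a_5=3:  p_5=3·3491+1678=12151,  q_5=3·181+87=630
→ (12151, 630).  Check: 12151²=147646801, 372·630²=147646800, difference 1.

12151 630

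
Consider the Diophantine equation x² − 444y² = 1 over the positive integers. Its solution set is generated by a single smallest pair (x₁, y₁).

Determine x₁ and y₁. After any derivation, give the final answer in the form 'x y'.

√444 → a₀=21, period (14,42); ℓ=2 even so k=1
a_0=21:  p_0=21·1+0=21,  q_0=21·0+1=1
a_1=14:  p_1=14·21+1=295,  q_1=14·1+0=14
fundamental: x₁=295, y₁=14  (since 87025 − 444·196 = 1)

295 14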